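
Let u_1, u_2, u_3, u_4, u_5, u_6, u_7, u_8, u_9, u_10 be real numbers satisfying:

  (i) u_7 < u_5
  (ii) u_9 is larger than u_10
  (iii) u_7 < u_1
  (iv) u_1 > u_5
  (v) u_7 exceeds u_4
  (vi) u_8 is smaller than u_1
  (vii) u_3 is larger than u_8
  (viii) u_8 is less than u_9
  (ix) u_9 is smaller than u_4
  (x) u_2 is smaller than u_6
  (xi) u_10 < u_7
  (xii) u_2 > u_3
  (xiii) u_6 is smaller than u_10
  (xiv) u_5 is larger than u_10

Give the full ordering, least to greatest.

u_8 < u_3 < u_2 < u_6 < u_10 < u_9 < u_4 < u_7 < u_5 < u_1

Nothing is placed below u_8, so it is least; from there u_8 < u_3; u_3 < u_2; u_2 < u_6; u_6 < u_10; u_10 < u_9; u_9 < u_4; u_4 < u_7; u_7 < u_5; u_5 < u_1, each given directly.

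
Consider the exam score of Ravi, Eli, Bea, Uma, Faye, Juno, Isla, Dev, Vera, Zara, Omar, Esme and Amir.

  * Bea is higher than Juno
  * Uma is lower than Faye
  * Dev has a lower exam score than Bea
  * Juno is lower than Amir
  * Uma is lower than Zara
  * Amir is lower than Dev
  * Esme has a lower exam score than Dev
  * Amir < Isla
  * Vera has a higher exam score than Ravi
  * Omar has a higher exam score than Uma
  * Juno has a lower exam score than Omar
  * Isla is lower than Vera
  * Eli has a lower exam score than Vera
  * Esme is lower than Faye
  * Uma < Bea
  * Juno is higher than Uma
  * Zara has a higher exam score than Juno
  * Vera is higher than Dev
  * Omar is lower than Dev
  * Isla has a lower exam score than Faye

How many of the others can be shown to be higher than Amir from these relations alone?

5

Directly above Amir: Isla, Dev.
One step further: Vera, Bea, Faye (5 so far).
Nothing else is reachable above Amir; 5 in all.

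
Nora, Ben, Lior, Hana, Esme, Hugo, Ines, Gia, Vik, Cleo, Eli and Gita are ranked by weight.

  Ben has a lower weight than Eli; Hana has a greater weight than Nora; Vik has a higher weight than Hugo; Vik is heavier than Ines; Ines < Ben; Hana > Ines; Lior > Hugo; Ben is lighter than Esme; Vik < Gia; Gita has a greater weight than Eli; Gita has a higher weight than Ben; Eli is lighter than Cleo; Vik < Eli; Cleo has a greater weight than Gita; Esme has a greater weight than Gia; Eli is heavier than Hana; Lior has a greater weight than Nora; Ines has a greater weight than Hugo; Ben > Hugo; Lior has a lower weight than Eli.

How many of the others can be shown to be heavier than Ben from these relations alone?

4

Directly above Ben: Eli, Gita, Esme.
One step further: Cleo (4 so far).
No other element is forced above Ben by the given relations, so the count is 4.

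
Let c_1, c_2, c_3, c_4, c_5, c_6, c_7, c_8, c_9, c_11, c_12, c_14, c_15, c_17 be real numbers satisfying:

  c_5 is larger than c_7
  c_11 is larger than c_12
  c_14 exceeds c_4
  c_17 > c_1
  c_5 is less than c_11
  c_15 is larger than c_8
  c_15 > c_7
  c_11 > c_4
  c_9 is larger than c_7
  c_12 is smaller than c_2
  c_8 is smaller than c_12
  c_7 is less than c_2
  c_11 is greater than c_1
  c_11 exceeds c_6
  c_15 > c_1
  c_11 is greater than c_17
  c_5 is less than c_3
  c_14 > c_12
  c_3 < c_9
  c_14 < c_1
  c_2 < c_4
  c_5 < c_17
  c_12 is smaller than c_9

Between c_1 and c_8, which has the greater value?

The relevant relations are c_8 < c_12; c_12 < c_2; c_2 < c_4; c_4 < c_14; c_14 < c_1.
Chaining these gives c_8 < c_12 < c_2 < c_4 < c_14 < c_1.
So c_8 < c_1; c_1 is the larger of the two.

c_1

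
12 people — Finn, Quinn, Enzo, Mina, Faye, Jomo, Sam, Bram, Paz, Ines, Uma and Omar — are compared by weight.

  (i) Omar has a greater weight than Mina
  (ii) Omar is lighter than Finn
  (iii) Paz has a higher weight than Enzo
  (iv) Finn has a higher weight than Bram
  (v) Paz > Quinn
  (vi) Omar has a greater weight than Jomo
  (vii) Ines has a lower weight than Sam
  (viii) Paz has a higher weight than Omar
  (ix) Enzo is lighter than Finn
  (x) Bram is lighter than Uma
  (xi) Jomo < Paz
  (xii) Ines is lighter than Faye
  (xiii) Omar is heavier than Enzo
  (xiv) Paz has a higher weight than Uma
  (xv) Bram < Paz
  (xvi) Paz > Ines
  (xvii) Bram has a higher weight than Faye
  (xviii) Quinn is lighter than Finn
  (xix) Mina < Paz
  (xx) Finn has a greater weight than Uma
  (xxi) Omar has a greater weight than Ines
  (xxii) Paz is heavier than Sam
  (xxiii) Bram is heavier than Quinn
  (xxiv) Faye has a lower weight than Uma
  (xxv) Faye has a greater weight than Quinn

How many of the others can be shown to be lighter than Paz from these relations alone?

The elements the relations force below Paz are Quinn, Jomo, Ines, Enzo, Mina, Omar, Faye, Sam, Bram, Uma — no chain reaches any other.
That is 10.

10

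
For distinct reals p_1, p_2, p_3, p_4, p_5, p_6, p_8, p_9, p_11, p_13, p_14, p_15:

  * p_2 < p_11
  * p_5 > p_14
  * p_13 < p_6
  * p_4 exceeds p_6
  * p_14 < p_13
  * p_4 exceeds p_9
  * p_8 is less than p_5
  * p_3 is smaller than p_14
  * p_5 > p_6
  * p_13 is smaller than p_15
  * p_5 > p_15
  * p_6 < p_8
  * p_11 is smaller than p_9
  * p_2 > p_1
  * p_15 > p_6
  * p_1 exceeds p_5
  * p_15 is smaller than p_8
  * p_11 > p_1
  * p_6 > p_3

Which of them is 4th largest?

p_2

Chaining the given pairs: p_3 < p_14 < p_13 < p_6 < p_15 < p_8 < p_5 < p_1 < p_2 < p_11 < p_9 < p_4.
Counting 4 from the largest end gives p_2.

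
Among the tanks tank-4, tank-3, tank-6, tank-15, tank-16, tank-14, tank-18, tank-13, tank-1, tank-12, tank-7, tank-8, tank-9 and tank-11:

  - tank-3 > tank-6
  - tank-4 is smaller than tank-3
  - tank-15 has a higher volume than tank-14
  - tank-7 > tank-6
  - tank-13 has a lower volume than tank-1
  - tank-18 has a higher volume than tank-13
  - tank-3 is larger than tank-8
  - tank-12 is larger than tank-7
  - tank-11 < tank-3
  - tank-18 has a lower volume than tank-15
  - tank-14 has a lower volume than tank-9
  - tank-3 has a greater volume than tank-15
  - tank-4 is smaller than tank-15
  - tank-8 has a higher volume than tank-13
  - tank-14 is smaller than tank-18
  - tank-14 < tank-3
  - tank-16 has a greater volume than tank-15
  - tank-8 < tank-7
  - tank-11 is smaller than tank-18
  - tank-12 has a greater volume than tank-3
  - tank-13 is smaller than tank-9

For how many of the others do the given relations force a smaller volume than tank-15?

The elements the relations force below tank-15 are tank-14, tank-13, tank-11, tank-4, tank-18 — no chain reaches any other.
That is 5.

5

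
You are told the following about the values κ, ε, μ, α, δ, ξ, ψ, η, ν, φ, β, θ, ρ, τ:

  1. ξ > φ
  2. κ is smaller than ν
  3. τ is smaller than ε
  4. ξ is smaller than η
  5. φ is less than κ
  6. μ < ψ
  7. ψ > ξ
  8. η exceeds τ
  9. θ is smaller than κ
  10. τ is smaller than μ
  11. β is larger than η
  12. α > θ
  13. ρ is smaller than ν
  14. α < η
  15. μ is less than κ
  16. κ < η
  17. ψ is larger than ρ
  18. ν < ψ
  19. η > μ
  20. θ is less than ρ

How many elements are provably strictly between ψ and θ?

3

The relations place θ below ψ. An element lies strictly between them when it is forced above θ and also forced below ψ.
Above θ: {α, ρ, κ, η, ν, β}. Below ψ: {φ, ξ, τ, μ, ρ, κ, ν}.
Intersection: {ρ, κ, ν} — 3.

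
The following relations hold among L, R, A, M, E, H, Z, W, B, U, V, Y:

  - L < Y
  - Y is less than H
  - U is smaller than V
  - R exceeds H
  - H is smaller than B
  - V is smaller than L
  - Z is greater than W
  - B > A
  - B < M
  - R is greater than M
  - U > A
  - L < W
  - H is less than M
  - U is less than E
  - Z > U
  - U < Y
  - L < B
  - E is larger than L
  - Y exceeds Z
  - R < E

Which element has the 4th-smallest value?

Chaining the given pairs: A < U < V < L < W < Z < Y < H < B < M < R < E.
Counting 4 from the smallest end gives L.

L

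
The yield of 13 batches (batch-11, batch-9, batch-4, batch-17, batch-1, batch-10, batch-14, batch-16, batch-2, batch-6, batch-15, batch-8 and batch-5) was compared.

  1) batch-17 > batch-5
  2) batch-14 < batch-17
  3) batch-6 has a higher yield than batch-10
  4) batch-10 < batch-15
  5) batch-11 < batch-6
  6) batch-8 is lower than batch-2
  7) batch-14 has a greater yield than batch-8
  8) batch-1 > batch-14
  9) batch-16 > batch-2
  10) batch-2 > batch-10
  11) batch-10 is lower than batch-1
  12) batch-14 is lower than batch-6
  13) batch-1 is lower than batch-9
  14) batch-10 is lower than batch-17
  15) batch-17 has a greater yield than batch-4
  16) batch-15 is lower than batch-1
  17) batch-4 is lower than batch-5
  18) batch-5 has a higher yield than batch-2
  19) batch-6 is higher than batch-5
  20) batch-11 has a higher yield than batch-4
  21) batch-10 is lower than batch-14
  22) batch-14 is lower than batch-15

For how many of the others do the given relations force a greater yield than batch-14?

Directly above batch-14: batch-15, batch-17, batch-1, batch-6.
One step further: batch-9 (5 so far).
Nothing else is reachable above batch-14; 5 in all.

5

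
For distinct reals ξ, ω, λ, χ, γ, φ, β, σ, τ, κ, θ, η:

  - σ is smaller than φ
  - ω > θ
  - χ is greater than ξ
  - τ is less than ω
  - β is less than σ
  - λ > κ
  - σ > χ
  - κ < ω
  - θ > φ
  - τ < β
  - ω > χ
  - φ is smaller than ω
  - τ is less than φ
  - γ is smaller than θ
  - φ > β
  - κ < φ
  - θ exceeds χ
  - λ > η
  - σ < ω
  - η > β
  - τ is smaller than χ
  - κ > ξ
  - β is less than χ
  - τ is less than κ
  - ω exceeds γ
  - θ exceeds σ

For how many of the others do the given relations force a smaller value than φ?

6

The elements the relations force below φ are τ, β, ξ, κ, χ, σ — no chain reaches any other.
That is 6.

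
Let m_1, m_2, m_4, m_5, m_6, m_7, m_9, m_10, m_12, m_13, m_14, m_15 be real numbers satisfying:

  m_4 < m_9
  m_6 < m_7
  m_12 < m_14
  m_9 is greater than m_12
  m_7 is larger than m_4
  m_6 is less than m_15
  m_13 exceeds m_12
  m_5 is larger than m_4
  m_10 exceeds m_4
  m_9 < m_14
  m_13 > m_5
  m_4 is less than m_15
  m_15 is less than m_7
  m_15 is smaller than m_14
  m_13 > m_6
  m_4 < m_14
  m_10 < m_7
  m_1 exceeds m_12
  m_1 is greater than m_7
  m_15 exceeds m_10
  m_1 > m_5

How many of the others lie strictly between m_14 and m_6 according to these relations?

Chaining upward from m_6 reaches: m_15, m_7, m_1, m_13.
Chaining downward from m_14 reaches: m_4, m_10, m_12, m_15, m_9.
Strictly between m_6 and m_14 are those in both lists: m_15 — 1 element.

1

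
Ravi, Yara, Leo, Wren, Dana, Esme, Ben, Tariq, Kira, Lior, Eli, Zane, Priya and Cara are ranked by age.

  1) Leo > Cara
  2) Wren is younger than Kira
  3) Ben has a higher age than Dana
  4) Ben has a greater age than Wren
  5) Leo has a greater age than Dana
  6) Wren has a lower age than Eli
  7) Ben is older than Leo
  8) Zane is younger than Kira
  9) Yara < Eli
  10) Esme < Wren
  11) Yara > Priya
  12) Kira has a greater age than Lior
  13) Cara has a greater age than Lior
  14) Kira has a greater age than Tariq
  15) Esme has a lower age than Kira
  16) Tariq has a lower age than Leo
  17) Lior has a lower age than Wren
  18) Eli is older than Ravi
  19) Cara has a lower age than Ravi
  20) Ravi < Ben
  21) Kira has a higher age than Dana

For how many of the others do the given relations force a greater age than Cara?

From Cara the given relations immediately reach Leo, Ravi.
From those, Eli, Ben — 4 in total.
No other element is forced above Cara by the given relations, so the count is 4.

4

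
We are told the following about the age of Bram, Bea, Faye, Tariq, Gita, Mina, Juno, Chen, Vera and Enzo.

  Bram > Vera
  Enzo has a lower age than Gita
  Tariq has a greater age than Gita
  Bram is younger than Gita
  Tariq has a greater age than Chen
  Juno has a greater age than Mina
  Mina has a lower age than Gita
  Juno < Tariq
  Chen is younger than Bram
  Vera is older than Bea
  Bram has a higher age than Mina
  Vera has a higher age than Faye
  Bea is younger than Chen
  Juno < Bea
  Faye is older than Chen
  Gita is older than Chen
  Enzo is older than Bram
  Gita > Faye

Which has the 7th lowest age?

Bram

The consecutive relations fix a unique order: Mina < Juno < Bea < Chen < Faye < Vera < Bram < Enzo < Gita < Tariq.
The 7th smallest is Bram.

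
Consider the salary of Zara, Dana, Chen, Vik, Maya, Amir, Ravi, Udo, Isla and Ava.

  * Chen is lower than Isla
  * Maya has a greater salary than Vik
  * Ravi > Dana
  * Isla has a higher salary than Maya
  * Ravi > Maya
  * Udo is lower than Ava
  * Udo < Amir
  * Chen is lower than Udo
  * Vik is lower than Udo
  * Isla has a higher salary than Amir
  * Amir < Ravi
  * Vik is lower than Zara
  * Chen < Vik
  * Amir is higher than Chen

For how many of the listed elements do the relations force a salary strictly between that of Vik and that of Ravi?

Chaining upward from Vik reaches: Udo, Ava, Amir, Maya, Isla, Zara.
Chaining downward from Ravi reaches: Dana, Chen, Udo, Amir, Maya.
Strictly between Vik and Ravi are those in both lists: Udo, Amir, Maya — 3 elements.

3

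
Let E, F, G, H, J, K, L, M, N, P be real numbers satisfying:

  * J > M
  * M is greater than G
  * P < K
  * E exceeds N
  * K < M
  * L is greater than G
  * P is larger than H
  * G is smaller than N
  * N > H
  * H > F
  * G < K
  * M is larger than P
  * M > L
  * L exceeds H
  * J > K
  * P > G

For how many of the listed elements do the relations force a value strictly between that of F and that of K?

2

The relations place F below K. An element lies strictly between them when it is forced above F and also forced below K.
Above F: {H, P, L, N, E, M, J}. Below K: {G, H, P}.
Intersection: {H, P} — 2.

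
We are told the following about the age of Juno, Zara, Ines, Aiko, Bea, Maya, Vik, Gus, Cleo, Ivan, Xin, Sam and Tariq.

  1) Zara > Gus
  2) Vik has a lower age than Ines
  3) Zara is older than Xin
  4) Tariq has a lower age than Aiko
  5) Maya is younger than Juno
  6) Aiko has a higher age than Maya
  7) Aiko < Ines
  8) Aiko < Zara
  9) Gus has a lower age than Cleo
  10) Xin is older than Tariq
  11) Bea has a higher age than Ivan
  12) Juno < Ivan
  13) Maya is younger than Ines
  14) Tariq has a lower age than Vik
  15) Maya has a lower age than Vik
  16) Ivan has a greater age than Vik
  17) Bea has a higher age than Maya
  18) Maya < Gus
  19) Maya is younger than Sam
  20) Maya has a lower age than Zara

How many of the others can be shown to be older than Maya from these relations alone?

10

Directly above Maya: Gus, Aiko, Zara, Juno, Vik, Sam, Bea, Ines.
One step further: Cleo, Ivan (10 so far).
No other element is forced above Maya by the given relations, so the count is 10.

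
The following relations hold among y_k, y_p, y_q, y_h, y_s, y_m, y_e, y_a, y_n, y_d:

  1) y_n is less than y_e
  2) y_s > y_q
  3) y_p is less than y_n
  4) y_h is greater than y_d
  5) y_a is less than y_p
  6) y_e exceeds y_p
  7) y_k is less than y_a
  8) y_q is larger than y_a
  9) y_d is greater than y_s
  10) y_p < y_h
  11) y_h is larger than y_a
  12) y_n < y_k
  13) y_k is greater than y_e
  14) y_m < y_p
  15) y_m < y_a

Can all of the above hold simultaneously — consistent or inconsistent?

inconsistent

We have y_a < y_p stated directly, yet also y_p < y_n < y_e < y_k < y_a by chaining the others — so y_p < y_a. Contradiction.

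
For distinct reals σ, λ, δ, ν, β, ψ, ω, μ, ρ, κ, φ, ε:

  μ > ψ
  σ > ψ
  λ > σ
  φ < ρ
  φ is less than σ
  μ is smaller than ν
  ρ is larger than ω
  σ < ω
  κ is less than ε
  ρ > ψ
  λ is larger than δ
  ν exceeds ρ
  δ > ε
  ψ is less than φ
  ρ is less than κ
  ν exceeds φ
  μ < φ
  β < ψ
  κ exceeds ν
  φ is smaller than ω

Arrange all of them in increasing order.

The consecutive links are each given: β < ψ; ψ < μ; μ < φ; φ < σ; σ < ω; ω < ρ; ρ < ν; ν < κ; κ < ε; ε < δ; δ < λ.

β < ψ < μ < φ < σ < ω < ρ < ν < κ < ε < δ < λ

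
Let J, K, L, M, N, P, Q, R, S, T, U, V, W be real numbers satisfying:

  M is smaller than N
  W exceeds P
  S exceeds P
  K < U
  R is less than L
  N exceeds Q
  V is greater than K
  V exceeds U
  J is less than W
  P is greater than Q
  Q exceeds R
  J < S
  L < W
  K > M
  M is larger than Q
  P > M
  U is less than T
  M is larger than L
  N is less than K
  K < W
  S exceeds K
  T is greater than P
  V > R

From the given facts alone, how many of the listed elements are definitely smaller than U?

From U the given relations immediately reach K.
From those, M, N — 3 in total.
From those, Q, L — 5 in total.
From those, R — 6 in total.
No other element is forced below U by the given relations, so the count is 6.

6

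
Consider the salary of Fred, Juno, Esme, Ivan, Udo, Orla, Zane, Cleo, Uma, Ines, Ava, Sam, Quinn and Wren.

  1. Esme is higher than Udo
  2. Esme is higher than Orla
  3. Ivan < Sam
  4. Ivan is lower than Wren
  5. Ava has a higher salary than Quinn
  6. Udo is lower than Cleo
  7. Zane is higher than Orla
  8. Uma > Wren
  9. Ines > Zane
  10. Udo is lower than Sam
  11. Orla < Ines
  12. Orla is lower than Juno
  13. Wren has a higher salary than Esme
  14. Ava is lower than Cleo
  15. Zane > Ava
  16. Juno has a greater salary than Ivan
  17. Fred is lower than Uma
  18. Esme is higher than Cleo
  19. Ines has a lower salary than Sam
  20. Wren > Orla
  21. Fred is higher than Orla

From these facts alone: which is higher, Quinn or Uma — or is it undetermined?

Uma

Quinn < Ava and Ava < Cleo give Quinn < Cleo.
Then Cleo < Esme extends the chain to Esme.
Then Esme < Wren extends the chain to Wren.
Then Wren < Uma extends the chain to Uma.
So Uma is higher.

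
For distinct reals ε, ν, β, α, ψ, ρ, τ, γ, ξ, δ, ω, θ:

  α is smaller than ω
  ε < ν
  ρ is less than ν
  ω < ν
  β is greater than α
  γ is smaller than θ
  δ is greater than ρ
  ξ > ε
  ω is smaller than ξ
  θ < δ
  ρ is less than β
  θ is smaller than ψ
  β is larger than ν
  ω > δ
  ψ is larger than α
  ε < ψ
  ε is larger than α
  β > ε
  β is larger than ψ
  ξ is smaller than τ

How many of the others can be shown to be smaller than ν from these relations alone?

The elements the relations force below ν are γ, θ, α, ρ, δ, ε, ω — no chain reaches any other.
That is 7.

7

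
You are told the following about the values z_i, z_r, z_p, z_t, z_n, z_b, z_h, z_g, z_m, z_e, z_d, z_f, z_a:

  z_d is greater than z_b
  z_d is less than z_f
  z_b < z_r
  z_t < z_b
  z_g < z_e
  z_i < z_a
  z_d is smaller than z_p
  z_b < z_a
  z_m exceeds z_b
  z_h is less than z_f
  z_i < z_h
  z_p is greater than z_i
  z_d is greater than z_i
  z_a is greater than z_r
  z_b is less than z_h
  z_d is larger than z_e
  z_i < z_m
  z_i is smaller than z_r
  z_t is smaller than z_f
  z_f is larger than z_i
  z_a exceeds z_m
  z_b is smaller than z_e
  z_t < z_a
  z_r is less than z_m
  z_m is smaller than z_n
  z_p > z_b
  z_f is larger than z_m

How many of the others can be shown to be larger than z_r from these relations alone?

4

From z_r the given relations immediately reach z_m, z_a.
From those, z_n, z_f — 4 in total.
No other element is forced above z_r by the given relations, so the count is 4.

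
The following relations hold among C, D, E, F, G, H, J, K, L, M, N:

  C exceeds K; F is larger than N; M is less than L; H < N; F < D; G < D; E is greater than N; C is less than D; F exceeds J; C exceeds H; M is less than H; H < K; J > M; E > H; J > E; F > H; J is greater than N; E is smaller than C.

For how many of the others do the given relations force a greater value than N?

5

Directly above N: E, J, F.
One step further: C, D (5 so far).
No other element is forced above N by the given relations, so the count is 5.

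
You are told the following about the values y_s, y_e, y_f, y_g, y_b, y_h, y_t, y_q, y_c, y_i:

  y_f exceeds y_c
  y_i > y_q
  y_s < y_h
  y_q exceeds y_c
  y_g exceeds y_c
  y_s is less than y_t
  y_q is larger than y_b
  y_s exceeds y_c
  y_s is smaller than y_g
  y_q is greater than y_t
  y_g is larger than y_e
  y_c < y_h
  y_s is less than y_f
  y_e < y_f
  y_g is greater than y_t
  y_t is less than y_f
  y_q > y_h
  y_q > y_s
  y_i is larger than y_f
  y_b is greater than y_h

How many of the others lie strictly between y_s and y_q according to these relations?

The relations place y_s below y_q. An element lies strictly between them when it is forced above y_s and also forced below y_q.
Above y_s: {y_t, y_h, y_g, y_f, y_b, y_i}. Below y_q: {y_c, y_t, y_h, y_b}.
Intersection: {y_t, y_h, y_b} — 3.

3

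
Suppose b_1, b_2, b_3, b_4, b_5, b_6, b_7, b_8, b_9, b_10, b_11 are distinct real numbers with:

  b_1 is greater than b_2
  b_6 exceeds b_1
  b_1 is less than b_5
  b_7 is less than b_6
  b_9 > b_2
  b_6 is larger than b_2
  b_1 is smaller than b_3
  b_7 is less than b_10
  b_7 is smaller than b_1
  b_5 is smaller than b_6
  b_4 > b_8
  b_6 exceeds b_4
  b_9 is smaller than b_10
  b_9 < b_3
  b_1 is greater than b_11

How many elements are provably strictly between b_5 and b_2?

1

Chaining upward from b_2 reaches: b_9, b_1, b_10, b_3, b_6.
Chaining downward from b_5 reaches: b_7, b_11, b_1.
Strictly between b_2 and b_5 are those in both lists: b_1 — 1 element.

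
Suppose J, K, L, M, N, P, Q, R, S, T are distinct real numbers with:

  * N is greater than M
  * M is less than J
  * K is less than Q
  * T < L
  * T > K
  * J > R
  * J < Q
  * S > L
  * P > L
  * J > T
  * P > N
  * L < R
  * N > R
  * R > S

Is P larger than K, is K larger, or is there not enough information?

K < T and T < L give K < L.
With L < S: K < T < L < S.
Then S < R extends the chain to R.
Then R < N extends the chain to N.
Then N < P extends the chain to P.
So P is larger.

P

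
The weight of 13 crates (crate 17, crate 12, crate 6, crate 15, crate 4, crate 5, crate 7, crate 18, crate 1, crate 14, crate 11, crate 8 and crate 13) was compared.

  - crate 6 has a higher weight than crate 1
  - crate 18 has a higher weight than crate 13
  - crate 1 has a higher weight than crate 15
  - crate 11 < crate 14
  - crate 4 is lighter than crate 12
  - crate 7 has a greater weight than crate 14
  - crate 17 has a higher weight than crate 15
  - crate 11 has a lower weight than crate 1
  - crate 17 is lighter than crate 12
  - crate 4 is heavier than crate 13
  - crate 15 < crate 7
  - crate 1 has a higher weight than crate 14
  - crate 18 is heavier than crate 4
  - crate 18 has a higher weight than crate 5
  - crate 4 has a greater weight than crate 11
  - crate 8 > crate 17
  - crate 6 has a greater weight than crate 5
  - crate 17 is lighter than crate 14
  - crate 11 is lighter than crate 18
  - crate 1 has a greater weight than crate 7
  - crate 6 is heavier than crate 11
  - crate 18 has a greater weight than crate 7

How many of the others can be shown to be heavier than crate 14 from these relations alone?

4

Directly above crate 14: crate 7, crate 1.
One step further: crate 18, crate 6 (4 so far).
No other element is forced above crate 14 by the given relations, so the count is 4.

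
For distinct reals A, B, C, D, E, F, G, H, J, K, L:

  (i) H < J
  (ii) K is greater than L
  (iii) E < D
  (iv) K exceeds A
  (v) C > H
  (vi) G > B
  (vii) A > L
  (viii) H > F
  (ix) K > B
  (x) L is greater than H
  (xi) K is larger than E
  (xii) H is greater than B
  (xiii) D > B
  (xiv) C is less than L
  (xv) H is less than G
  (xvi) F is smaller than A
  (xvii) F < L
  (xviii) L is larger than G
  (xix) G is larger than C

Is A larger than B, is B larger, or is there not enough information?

B < H and H < G give B < G.
With G < L: B < H < G < L.
Then L < A extends the chain to A.
So A is larger.

A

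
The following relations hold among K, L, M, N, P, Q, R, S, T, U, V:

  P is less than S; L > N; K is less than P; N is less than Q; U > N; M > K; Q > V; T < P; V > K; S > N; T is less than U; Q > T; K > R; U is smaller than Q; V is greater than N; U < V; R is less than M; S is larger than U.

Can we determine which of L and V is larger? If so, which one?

Following every chain through L: below L we get N.
V is not reached, and no chain runs the other way from V to L.
So the given relations leave the order of L and V undetermined.

undetermined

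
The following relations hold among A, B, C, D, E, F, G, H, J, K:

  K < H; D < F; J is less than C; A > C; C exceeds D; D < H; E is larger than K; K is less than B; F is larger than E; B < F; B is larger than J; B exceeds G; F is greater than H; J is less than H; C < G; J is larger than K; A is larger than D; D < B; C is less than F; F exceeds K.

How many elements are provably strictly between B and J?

2

The relations place J below B. An element lies strictly between them when it is forced above J and also forced below B.
Above J: {C, A, G, H, F}. Below B: {K, D, C, G}.
Intersection: {C, G} — 2.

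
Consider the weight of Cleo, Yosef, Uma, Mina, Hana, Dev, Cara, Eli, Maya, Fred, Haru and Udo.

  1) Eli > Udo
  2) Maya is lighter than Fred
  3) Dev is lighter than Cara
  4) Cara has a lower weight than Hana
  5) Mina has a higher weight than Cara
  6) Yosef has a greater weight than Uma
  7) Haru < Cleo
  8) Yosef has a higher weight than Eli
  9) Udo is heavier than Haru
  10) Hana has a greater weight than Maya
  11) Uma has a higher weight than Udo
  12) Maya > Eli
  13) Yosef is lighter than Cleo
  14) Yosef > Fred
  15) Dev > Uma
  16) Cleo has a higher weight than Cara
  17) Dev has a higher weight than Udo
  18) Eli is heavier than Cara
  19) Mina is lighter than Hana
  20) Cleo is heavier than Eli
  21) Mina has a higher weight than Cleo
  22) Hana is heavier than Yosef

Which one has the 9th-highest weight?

The consecutive relations fix a unique order: Haru < Udo < Uma < Dev < Cara < Eli < Maya < Fred < Yosef < Cleo < Mina < Hana.
Counting 9 from the largest end gives Dev.

Dev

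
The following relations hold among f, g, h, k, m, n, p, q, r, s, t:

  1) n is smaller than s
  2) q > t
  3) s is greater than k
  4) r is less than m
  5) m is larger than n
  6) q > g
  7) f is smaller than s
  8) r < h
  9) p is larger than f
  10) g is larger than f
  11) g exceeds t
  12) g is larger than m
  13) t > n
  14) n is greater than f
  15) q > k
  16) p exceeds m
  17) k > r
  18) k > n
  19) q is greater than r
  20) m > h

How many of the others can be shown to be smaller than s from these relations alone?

From s the given relations immediately reach f, n, k.
From those, r — 4 in total.
Nothing else is reachable below s; 4 in all.

4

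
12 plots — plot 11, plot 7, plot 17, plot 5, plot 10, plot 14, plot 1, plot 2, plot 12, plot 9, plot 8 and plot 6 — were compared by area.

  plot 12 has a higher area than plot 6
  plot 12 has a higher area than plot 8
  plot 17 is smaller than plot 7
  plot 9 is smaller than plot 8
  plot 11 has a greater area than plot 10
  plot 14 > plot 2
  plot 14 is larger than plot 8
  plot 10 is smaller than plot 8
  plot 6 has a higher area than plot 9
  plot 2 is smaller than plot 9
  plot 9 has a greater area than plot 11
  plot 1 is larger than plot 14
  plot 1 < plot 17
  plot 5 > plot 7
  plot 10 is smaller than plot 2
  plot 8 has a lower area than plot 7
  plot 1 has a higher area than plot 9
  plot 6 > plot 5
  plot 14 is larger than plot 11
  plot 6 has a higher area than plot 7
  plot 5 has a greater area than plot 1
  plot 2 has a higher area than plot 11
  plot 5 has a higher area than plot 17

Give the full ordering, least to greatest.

plot 10 < plot 11 < plot 2 < plot 9 < plot 8 < plot 14 < plot 1 < plot 17 < plot 7 < plot 5 < plot 6 < plot 12

Nothing is placed below plot 10, so it is least; from there plot 10 < plot 11; plot 11 < plot 2; plot 2 < plot 9; plot 9 < plot 8; plot 8 < plot 14; plot 14 < plot 1; plot 1 < plot 17; plot 17 < plot 7; plot 7 < plot 5; plot 5 < plot 6; plot 6 < plot 12, each given directly.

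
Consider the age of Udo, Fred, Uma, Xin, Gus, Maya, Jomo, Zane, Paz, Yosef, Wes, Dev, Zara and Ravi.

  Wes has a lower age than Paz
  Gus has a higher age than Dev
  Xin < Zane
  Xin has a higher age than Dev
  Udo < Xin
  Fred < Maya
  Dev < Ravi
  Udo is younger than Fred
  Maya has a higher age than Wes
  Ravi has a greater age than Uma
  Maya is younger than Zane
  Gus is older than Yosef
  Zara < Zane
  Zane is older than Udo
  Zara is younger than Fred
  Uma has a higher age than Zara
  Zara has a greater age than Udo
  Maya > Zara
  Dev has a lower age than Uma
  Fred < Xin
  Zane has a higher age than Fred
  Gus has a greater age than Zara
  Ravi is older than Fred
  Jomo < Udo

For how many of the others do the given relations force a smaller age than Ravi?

6

From Ravi the given relations immediately reach Dev, Fred, Uma.
From those, Udo, Zara — 5 in total.
From those, Jomo — 6 in total.
Nothing else is reachable below Ravi; 6 in all.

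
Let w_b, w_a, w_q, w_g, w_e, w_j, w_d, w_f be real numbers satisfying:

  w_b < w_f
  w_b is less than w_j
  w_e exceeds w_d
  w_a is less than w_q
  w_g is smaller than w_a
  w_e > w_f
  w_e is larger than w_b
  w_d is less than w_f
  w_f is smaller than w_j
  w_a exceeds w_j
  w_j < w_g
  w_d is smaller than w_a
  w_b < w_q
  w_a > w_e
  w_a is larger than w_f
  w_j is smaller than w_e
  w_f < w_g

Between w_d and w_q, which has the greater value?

w_q

Following the relations from w_d: w_d < w_f < w_j < w_e < w_a < w_q.
So w_d < w_q; w_q is the larger of the two.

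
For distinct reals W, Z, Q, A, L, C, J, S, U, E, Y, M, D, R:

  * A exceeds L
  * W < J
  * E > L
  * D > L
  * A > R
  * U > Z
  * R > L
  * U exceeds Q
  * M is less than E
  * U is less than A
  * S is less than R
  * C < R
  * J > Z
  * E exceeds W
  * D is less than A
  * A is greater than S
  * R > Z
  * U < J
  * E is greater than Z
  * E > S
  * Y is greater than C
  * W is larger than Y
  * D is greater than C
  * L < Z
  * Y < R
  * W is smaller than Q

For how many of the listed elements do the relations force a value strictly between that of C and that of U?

3

Chaining upward from C reaches: Y, W, Q, J, R, D, A, E.
Chaining downward from U reaches: Y, L, W, Z, Q.
Strictly between C and U are those in both lists: Y, W, Q — 3 elements.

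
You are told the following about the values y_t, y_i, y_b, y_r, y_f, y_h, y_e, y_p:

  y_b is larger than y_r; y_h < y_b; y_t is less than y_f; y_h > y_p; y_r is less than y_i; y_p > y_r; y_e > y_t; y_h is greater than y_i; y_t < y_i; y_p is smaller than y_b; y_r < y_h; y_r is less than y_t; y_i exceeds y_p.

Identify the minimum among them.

Chaining upward from y_r: directly above it, y_p, y_t, y_i, y_h, y_b; then y_f, y_e.
That covers every other element, and nothing is given below y_r, so y_r is the minimum.

y_r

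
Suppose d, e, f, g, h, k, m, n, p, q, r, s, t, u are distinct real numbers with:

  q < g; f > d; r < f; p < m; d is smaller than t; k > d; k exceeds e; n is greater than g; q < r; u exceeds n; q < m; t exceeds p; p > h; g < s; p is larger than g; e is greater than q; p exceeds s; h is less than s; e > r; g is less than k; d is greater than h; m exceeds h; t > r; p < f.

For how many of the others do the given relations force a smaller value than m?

The elements the relations force below m are q, h, g, s, p — no chain reaches any other.
That is 5.

5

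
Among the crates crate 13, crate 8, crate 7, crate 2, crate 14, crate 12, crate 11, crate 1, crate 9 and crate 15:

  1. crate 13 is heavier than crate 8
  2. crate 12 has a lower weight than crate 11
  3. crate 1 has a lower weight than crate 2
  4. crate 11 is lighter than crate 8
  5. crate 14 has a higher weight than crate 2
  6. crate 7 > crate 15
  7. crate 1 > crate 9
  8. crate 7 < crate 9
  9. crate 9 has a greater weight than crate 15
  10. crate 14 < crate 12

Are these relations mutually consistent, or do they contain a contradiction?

consistent

Every relation is compatible with crate 15 < crate 7 < crate 9 < crate 1 < crate 2 < crate 14 < crate 12 < crate 11 < crate 8 < crate 13; the set is consistent.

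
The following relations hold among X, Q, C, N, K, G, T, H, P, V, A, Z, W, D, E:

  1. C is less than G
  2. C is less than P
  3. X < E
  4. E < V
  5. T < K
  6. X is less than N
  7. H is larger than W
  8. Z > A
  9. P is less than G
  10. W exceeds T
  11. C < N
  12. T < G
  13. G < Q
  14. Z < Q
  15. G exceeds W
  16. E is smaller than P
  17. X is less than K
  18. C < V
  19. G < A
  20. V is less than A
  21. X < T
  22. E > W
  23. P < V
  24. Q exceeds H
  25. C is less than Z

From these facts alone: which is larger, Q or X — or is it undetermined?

X < T and T < W give X < W.
With W < E: X < T < W < E.
With E < P: X < T < W < E < P.
With P < V: X < T < W < E < P < V.
With V < A: X < T < W < E < P < V < A.
Then A < Z extends the chain to Z.
With Z < Q: X < T < W < E < P < V < A < Z < Q.
So Q is larger.

Q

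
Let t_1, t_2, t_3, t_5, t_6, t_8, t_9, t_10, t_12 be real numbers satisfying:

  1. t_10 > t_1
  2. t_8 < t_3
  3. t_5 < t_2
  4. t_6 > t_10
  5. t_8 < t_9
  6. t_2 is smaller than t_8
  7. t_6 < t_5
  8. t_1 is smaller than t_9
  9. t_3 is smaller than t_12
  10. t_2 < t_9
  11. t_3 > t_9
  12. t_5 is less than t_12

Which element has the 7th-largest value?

The consecutive relations fix a unique order: t_1 < t_10 < t_6 < t_5 < t_2 < t_8 < t_9 < t_3 < t_12.
Counting 7 from the largest end gives t_6.

t_6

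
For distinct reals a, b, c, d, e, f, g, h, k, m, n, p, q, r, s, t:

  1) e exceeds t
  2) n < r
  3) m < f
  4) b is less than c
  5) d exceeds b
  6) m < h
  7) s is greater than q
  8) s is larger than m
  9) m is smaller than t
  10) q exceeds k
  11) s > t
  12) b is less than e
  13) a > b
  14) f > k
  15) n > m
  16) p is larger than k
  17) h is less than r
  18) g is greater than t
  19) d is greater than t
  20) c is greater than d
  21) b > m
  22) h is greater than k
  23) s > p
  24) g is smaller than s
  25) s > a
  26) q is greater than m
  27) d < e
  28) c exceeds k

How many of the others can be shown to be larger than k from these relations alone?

The elements the relations force above k are p, f, c, h, q, r, s — no chain reaches any other.
That is 7.

7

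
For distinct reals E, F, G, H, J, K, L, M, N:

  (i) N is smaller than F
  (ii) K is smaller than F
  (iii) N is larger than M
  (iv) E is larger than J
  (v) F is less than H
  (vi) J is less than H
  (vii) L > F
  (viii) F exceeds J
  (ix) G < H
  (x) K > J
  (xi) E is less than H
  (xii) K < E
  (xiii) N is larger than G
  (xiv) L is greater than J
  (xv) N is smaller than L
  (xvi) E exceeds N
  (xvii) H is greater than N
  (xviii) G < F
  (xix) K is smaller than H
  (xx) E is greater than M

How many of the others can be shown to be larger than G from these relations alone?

From G the given relations immediately reach N, F, H.
From those, E, L — 5 in total.
Nothing else is reachable above G; 5 in all.

5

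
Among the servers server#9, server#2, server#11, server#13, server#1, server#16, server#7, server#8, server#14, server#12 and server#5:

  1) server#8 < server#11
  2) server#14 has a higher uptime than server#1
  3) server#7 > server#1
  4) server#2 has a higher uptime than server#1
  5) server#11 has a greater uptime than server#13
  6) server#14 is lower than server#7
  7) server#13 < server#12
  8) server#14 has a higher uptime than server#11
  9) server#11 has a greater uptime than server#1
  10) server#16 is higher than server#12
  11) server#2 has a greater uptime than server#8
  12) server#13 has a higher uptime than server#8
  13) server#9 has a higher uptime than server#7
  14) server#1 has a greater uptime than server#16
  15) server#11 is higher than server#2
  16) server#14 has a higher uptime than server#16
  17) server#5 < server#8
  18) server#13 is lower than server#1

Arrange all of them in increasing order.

The consecutive links are each given: server#5 < server#8; server#8 < server#13; server#13 < server#12; server#12 < server#16; server#16 < server#1; server#1 < server#2; server#2 < server#11; server#11 < server#14; server#14 < server#7; server#7 < server#9.

server#5 < server#8 < server#13 < server#12 < server#16 < server#1 < server#2 < server#11 < server#14 < server#7 < server#9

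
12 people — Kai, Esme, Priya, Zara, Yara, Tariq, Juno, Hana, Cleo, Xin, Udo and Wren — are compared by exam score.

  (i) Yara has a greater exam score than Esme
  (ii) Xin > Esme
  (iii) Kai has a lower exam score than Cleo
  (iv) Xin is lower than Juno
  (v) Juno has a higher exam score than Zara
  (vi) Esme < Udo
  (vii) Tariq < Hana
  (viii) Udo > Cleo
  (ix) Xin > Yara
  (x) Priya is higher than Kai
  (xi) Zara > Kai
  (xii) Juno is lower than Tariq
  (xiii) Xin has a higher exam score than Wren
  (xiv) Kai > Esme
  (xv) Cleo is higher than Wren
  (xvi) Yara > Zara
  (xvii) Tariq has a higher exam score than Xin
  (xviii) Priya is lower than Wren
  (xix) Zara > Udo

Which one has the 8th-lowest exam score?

The consecutive relations fix a unique order: Esme < Kai < Priya < Wren < Cleo < Udo < Zara < Yara < Xin < Juno < Tariq < Hana.
The 8th smallest is Yara.

Yara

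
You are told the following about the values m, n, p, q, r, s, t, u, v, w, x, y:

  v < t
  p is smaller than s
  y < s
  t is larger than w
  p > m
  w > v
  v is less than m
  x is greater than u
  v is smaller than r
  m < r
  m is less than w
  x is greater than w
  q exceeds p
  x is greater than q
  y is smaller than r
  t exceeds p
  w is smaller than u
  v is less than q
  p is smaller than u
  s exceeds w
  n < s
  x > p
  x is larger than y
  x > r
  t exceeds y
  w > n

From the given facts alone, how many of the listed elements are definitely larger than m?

Directly above m: p, w, r.
One step further: u, q, s, x, t (8 so far).
Nothing else is reachable above m; 8 in all.

8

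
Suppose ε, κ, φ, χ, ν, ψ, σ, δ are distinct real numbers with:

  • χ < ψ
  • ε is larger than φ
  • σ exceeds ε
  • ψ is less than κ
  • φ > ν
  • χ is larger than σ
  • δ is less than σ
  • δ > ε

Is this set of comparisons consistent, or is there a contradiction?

The single ordering ν < φ < ε < δ < σ < χ < ψ < κ satisfies every listed relation, so no contradiction arises.

consistent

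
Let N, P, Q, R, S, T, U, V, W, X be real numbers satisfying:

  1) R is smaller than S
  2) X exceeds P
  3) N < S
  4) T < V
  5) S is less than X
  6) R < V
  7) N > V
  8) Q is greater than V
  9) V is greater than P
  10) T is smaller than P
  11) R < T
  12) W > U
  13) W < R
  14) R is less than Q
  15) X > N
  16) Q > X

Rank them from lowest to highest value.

The consecutive links are each given: U < W; W < R; R < T; T < P; P < V; V < N; N < S; S < X; X < Q.

U < W < R < T < P < V < N < S < X < Q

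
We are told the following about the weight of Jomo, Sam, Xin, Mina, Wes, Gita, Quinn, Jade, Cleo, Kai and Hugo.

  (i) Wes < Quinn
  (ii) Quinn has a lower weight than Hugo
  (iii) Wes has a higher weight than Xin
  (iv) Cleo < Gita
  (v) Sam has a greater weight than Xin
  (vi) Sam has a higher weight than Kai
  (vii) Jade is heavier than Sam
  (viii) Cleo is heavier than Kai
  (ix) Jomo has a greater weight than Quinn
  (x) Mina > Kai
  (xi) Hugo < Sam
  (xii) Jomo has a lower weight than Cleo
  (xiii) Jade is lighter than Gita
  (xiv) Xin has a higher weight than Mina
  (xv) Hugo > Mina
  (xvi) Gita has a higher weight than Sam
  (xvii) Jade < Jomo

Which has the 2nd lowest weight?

Mina

The consecutive relations fix a unique order: Kai < Mina < Xin < Wes < Quinn < Hugo < Sam < Jade < Jomo < Cleo < Gita.
The 2nd smallest is Mina.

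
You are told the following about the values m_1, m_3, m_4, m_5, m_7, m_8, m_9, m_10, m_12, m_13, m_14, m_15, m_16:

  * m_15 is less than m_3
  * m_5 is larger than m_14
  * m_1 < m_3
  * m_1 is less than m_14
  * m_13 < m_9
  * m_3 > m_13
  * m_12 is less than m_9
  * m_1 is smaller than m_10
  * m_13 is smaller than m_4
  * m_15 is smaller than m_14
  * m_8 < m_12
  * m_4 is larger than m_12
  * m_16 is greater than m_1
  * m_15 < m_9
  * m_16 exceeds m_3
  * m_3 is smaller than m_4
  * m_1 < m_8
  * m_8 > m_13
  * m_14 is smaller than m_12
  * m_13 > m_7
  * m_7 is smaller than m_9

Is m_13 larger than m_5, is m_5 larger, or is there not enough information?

Following every chain through m_13: above m_13 we get m_3, m_16, m_8, m_12, m_4, m_9; below m_13 we get m_7.
m_5 is not reached, and no chain runs the other way from m_5 to m_13.
So the given relations leave the order of m_13 and m_5 undetermined.

undetermined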